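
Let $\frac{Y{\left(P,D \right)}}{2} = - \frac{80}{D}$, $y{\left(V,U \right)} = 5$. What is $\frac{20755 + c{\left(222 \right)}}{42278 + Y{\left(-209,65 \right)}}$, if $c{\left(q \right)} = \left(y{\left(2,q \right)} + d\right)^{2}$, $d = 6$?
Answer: $\frac{135694}{274791} \approx 0.49381$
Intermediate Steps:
$Y{\left(P,D \right)} = - \frac{160}{D}$ ($Y{\left(P,D \right)} = 2 \left(- \frac{80}{D}\right) = - \frac{160}{D}$)
$c{\left(q \right)} = 121$ ($c{\left(q \right)} = \left(5 + 6\right)^{2} = 11^{2} = 121$)
$\frac{20755 + c{\left(222 \right)}}{42278 + Y{\left(-209,65 \right)}} = \frac{20755 + 121}{42278 - \frac{160}{65}} = \frac{20876}{42278 - \frac{32}{13}} = \frac{20876}{\frac{549582}{13}} = 20876 \cdot \frac{13}{549582} = \frac{135694}{274791}$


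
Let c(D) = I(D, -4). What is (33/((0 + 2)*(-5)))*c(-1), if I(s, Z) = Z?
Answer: 66/5 ≈ 13.200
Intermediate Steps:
c(D) = -4
(33/((0 + 2)*(-5)))*c(-1) = (33/((0 + 2)*(-5)))*(-4) = (33/(2*(-5)))*(-4) = (33/(-10))*(-4) = -⅒*33*(-4) = -33/10*(-4) = 66/5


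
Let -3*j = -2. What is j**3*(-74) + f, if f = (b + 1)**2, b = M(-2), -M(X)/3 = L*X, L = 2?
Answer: 3971/27 ≈ 147.07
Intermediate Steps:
M(X) = -6*X
b = 12 (b = -6*(-2) = 12)
j = 2/3 (j = -1/3*(-2) = 2/3 ≈ 0.66667)
f = 169 (f = (12 + 1)**2 = 13**2 = 169)
j**3*(-74) + f = (2/3)**3*(-74) + 169 = (8/27)*(-74) + 169 = -592/27 + 169 = 3971/27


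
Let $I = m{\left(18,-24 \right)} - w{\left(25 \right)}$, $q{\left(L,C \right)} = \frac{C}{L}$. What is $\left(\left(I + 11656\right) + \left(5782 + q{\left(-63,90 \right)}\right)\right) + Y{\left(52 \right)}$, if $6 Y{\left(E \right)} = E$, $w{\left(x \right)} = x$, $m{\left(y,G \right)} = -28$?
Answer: $\frac{365237}{21} \approx 17392.0$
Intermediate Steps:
$Y{\left(E \right)} = \frac{E}{6}$
$I = -53$ ($I = -28 - 25 = -53$)
$\left(\left(I + 11656\right) + \left(5782 + q{\left(-63,90 \right)}\right)\right) + Y{\left(52 \right)} = \left(\left(-53 + 11656\right) + \left(5782 + \frac{90}{-63}\right)\right) + \frac{1}{6} \cdot 52 = \left(11603 + \left(5782 + 90 \left(- \frac{1}{63}\right)\right)\right) + \frac{26}{3} = \left(11603 + \left(5782 - \frac{10}{7}\right)\right) + \frac{26}{3} = \left(11603 + \frac{40464}{7}\right) + \frac{26}{3} = \frac{121685}{7} + \frac{26}{3} = \frac{365237}{21}$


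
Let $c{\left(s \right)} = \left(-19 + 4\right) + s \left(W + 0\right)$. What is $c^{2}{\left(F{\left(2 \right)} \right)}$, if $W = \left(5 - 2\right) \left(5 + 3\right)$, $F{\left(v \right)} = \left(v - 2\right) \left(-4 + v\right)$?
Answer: $225$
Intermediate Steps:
$F{\left(v \right)} = \left(-4 + v\right) \left(-2 + v\right)$ ($F{\left(v \right)} = \left(-2 + v\right) \left(-4 + v\right) = \left(-4 + v\right) \left(-2 + v\right)$)
$W = 24$ ($W = 3 \cdot 8 = 24$)
$c{\left(s \right)} = -15 + 24 s$ ($c{\left(s \right)} = \left(-19 + 4\right) + s \left(24 + 0\right) = -15 + s 24 = -15 + 24 s$)
$c^{2}{\left(F{\left(2 \right)} \right)} = \left(-15 + 24 \left(8 + 2^{2} - 12\right)\right)^{2} = \left(-15 + 24 \left(8 + 4 - 12\right)\right)^{2} = \left(-15 + 24 \cdot 0\right)^{2} = \left(-15 + 0\right)^{2} = \left(-15\right)^{2} = 225$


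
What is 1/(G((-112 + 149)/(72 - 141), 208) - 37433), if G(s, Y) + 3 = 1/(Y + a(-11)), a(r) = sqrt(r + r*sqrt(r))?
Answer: (-208 - sqrt(-11 - 11*I*sqrt(11)))/(7786687 + 37436*sqrt(11)*sqrt(-1 - I*sqrt(11))) ≈ -2.6712e-5 - 7.9048e-14*I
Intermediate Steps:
a(r) = sqrt(r + r**(3/2))
G(s, Y) = -3 + 1/(Y + sqrt(-11 - 11*I*sqrt(11))) (G(s, Y) = -3 + 1/(Y + sqrt(-11 + (-11)**(3/2))) = -3 + 1/(Y + sqrt(-11 - 11*I*sqrt(11))))
1/(G((-112 + 149)/(72 - 141), 208) - 37433) = 1/((1 - 3*208 - 3*sqrt(-11 - 11*I*sqrt(11)))/(208 + sqrt(11)*sqrt(-1 - I*sqrt(11))) - 37433) = 1/((1 - 624 - 3*sqrt(-11 - 11*I*sqrt(11)))/(208 + sqrt(11)*sqrt(-1 - I*sqrt(11))) - 37433) = 1/((-623 - 3*sqrt(-11 - 11*I*sqrt(11)))/(208 + sqrt(11)*sqrt(-1 - I*sqrt(11))) - 37433) = 1/(-37433 + (-623 - 3*sqrt(-11 - 11*I*sqrt(11)))/(208 + sqrt(11)*sqrt(-1 - I*sqrt(11))))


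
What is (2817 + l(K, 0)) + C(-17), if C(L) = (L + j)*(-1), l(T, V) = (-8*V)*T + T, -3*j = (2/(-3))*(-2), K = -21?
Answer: 25321/9 ≈ 2813.4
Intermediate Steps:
j = -4/9 (j = -2/(-3)*(-2)/3 = -2*(-⅓)*(-2)/3 = -(-2)*(-2)/9 = -⅓*4/3 = -4/9 ≈ -0.44444)
l(T, V) = T - 8*T*V (l(T, V) = -8*T*V + T = T - 8*T*V)
C(L) = 4/9 - L (C(L) = (L - 4/9)*(-1) = (-4/9 + L)*(-1) = 4/9 - L)
(2817 + l(K, 0)) + C(-17) = (2817 - 21*(1 - 8*0)) + (4/9 - 1*(-17)) = (2817 - 21*(1 + 0)) + (4/9 + 17) = (2817 - 21*1) + 157/9 = (2817 - 21) + 157/9 = 2796 + 157/9 = 25321/9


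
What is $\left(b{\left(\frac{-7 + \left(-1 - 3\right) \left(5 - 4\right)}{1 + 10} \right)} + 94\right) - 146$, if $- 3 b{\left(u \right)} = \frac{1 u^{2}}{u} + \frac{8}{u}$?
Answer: $-49$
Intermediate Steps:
$b{\left(u \right)} = - \frac{8}{3 u} - \frac{u}{3}$ ($b{\left(u \right)} = - \frac{\frac{1 u^{2}}{u} + \frac{8}{u}}{3} = - \frac{\frac{u^{2}}{u} + \frac{8}{u}}{3} = - \frac{u + \frac{8}{u}}{3} = - \frac{8}{3 u} - \frac{u}{3}$)
$\left(b{\left(\frac{-7 + \left(-1 - 3\right) \left(5 - 4\right)}{1 + 10} \right)} + 94\right) - 146 = \left(\frac{-8 - \left(\frac{-7 + \left(-1 - 3\right) \left(5 - 4\right)}{1 + 10}\right)^{2}}{3 \frac{-7 + \left(-1 - 3\right) \left(5 - 4\right)}{1 + 10}} + 94\right) - 146 = \left(\frac{-8 - \left(\frac{-7 - 4}{11}\right)^{2}}{3 \frac{-7 - 4}{11}} + 94\right) - 146 = \left(\frac{-8 - \left(\left(-7 - 4\right) \frac{1}{11}\right)^{2}}{3 \left(-7 - 4\right) \frac{1}{11}} + 94\right) - 146 = \left(\frac{-8 - \left(\left(-11\right) \frac{1}{11}\right)^{2}}{3 \left(\left(-11\right) \frac{1}{11}\right)} + 94\right) - 146 = \left(\frac{-8 - \left(-1\right)^{2}}{3 \left(-1\right)} + 94\right) - 146 = \left(\frac{1}{3} \left(-1\right) \left(-8 - 1\right) + 94\right) - 146 = \left(\frac{1}{3} \left(-1\right) \left(-9\right) + 94\right) - 146 = \left(3 + 94\right) - 146 = 97 - 146 = -49$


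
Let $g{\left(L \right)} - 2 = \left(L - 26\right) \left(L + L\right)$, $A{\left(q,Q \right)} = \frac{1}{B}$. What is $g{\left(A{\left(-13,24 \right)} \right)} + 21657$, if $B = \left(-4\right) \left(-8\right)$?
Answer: $\frac{11088577}{512} \approx 21657.0$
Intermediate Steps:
$B = 32$
$A{\left(q,Q \right)} = \frac{1}{32}$
$g{\left(L \right)} = 2 + 2 L \left(-26 + L\right)$ ($g{\left(L \right)} = 2 + \left(L - 26\right) \left(L + L\right) = 2 + \left(-26 + L\right) 2 L = 2 + 2 L \left(-26 + L\right)$)
$g{\left(A{\left(-13,24 \right)} \right)} + 21657 = \left(2 - \frac{13}{8} + \frac{2}{1024}\right) + 21657 = \left(2 - \frac{13}{8} + 2 \cdot \frac{1}{1024}\right) + 21657 = \left(2 - \frac{13}{8} + \frac{1}{512}\right) + 21657 = \frac{193}{512} + 21657 = \frac{11088577}{512}$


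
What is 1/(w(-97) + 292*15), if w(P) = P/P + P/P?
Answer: 1/4382 ≈ 0.00022821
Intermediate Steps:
w(P) = 2 (w(P) = 1 + 1 = 2)
1/(w(-97) + 292*15) = 1/(2 + 292*15) = 1/(2 + 4380) = 1/4382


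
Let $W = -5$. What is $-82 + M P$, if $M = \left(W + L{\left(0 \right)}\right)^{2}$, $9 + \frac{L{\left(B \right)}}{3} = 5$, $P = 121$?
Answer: $34887$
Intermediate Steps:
$L{\left(B \right)} = -12$ ($L{\left(B \right)} = -27 + 3 \cdot 5 = -27 + 15 = -12$)
$M = 289$ ($M = \left(-5 - 12\right)^{2} = \left(-17\right)^{2} = 289$)
$-82 + M P = -82 + 289 \cdot 121 = -82 + 34969 = 34887$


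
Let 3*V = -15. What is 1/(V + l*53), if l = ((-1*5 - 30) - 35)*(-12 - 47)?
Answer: 1/218885 ≈ 4.5686e-6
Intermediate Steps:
l = 4130 (l = ((-5 - 30) - 35)*(-59) = (-35 - 35)*(-59) = -70*(-59) = 4130)
V = -5 (V = (⅓)*(-15) = -5)
1/(V + l*53) = 1/(-5 + 4130*53) = 1/(-5 + 218890) = 1/218885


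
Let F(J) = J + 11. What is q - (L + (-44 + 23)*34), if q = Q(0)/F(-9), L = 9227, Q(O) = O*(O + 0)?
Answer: -8513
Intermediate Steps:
Q(O) = O² (Q(O) = O*O = O²)
F(J) = 11 + J
q = 0 (q = 0²/(11 - 9) = 0/2 = 0*(½) = 0)
q - (L + (-44 + 23)*34) = 0 - (9227 + (-44 + 23)*34) = 0 - (9227 - 21*34) = 0 - (9227 - 714) = 0 - 1*8513 = 0 - 8513 = -8513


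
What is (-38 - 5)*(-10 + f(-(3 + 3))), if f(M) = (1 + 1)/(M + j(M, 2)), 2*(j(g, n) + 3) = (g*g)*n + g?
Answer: 5117/12 ≈ 426.42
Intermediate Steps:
j(g, n) = -3 + g/2 + n*g²/2 (j(g, n) = -3 + ((g*g)*n + g)/2 = -3 + (g²*n + g)/2 = -3 + (n*g² + g)/2 = -3 + (g + n*g²)/2 = -3 + (g/2 + n*g²/2) = -3 + g/2 + n*g²/2)
f(M) = 2/(-3 + M² + 3*M/2) (f(M) = (1 + 1)/(M + (-3 + M/2 + (½)*2*M²)) = 2/(M + (-3 + M/2 + M²)) = 2/(M + (-3 + M² + M/2)) = 2/(-3 + M² + 3*M/2))
(-38 - 5)*(-10 + f(-(3 + 3))) = (-38 - 5)*(-10 + 4/(-6 + 2*(-(3 + 3))² + 3*(-(3 + 3)))) = -43*(-10 + 4/(-6 + 2*(-1*6)² + 3*(-1*6))) = -43*(-10 + 4/(-6 + 2*(-6)² + 3*(-6))) = -43*(-10 + 4/(-6 + 2*36 - 18)) = -43*(-10 + 4/(-6 + 72 - 18)) = -43*(-10 + 4/48) = -43*(-10 + 4*(1/48)) = -43*(-10 + 1/12) = -43*(-119/12) = 5117/12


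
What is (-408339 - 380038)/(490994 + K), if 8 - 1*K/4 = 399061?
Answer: 788377/1105218 ≈ 0.71332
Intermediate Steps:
K = -1596212 (K = 32 - 4*399061 = 32 - 1596244 = -1596212)
(-408339 - 380038)/(490994 + K) = (-408339 - 380038)/(490994 - 1596212) = -788377/(-1105218) = -788377*(-1/1105218) = 788377/1105218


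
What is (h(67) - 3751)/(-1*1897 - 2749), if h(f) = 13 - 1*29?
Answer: 3767/4646 ≈ 0.81081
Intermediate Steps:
h(f) = -16 (h(f) = 13 - 29 = -16)
(h(67) - 3751)/(-1*1897 - 2749) = (-16 - 3751)/(-1*1897 - 2749) = -3767/(-1897 - 2749) = -3767/(-4646) = -3767*(-1/4646) = 3767/4646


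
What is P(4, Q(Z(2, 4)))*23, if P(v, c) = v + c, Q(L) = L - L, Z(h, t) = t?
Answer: 92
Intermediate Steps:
Q(L) = 0
P(v, c) = c + v
P(4, Q(Z(2, 4)))*23 = (0 + 4)*23 = 4*23 = 92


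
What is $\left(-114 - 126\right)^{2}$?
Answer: $57600$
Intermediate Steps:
$\left(-114 - 126\right)^{2} = \left(-240\right)^{2} = 57600$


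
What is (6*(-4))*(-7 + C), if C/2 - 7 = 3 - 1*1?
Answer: -264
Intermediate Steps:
C = 18 (C = 14 + 2*(3 - 1*1) = 14 + 2*(3 - 1) = 14 + 2*2 = 14 + 4 = 18)
(6*(-4))*(-7 + C) = (6*(-4))*(-7 + 18) = -24*11 = -264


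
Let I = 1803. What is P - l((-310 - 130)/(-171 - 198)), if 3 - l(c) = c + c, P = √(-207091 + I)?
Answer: -227/369 + 2*I*√51322 ≈ -0.61518 + 453.09*I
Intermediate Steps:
P = 2*I*√51322 (P = √(-207091 + 1803) = √(-205288) = 2*I*√51322 ≈ 453.09*I)
l(c) = 3 - 2*c (l(c) = 3 - (c + c) = 3 - 2*c)
P - l((-310 - 130)/(-171 - 198)) = 2*I*√51322 - (3 - 2*(-310 - 130)/(-171 - 198)) = 2*I*√51322 - (3 - (-880)/(-369)) = 2*I*√51322 - (3 - (-880)*(-1)/369) = 2*I*√51322 - (3 - 2*440/369) = 2*I*√51322 - (3 - 880/369) = 2*I*√51322 - 1*227/369 = 2*I*√51322 - 227/369 = -227/369 + 2*I*√51322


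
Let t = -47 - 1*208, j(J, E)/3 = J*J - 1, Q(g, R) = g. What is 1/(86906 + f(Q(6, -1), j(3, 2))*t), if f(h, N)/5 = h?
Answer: 1/79256 ≈ 1.2617e-5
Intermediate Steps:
j(J, E) = -3 + 3*J**2 (j(J, E) = 3*(J*J - 1) = 3*(J**2 - 1) = 3*(-1 + J**2) = -3 + 3*J**2)
f(h, N) = 5*h
t = -255 (t = -47 - 208 = -255)
1/(86906 + f(Q(6, -1), j(3, 2))*t) = 1/(86906 + (5*6)*(-255)) = 1/(86906 + 30*(-255)) = 1/(86906 - 7650) = 1/79256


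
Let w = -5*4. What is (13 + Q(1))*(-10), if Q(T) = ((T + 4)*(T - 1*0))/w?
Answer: -255/2 ≈ -127.50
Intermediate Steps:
w = -20
Q(T) = -T*(4 + T)/20 (Q(T) = ((T + 4)*(T - 1*0))/(-20) = ((4 + T)*(T + 0))*(-1/20) = ((4 + T)*T)*(-1/20) = (T*(4 + T))*(-1/20) = -T*(4 + T)/20)
(13 + Q(1))*(-10) = (13 - 1/20*1*(4 + 1))*(-10) = (13 - 1/20*1*5)*(-10) = (13 - ¼)*(-10) = (51/4)*(-10) = -255/2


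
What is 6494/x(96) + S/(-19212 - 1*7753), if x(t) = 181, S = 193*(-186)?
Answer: 181608248/4880665 ≈ 37.210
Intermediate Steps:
S = -35898
6494/x(96) + S/(-19212 - 1*7753) = 6494/181 - 35898/(-19212 - 1*7753) = 6494*(1/181) - 35898/(-19212 - 7753) = 6494/181 - 35898/(-26965) = 6494/181 - 35898*(-1/26965) = 6494/181 + 35898/26965 = 181608248/4880665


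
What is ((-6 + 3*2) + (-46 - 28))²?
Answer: 5476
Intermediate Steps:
((-6 + 3*2) + (-46 - 28))² = ((-6 + 6) - 74)² = (0 - 74)² = (-74)² = 5476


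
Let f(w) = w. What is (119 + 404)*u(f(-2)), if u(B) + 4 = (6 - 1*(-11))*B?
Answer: -19874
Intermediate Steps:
u(B) = -4 + 17*B (u(B) = -4 + (6 - 1*(-11))*B = -4 + (6 + 11)*B = -4 + 17*B)
(119 + 404)*u(f(-2)) = (119 + 404)*(-4 + 17*(-2)) = 523*(-4 - 34) = 523*(-38) = -19874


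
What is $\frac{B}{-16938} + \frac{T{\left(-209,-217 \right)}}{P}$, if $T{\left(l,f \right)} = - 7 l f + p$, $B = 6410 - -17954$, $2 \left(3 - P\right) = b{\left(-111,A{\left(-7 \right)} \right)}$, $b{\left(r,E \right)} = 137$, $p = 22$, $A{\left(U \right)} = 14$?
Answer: $\frac{5375355320}{1109439} \approx 4845.1$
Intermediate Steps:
$P = - \frac{131}{2}$ ($P = 3 - \frac{137}{2} = - \frac{131}{2} \approx -65.5$)
$B = 24364$ ($B = 6410 + 17954 = 24364$)
$T{\left(l,f \right)} = 22 - 7 f l$ ($T{\left(l,f \right)} = - 7 l f + 22 = - 7 f l + 22 = 22 - 7 f l$)
$\frac{B}{-16938} + \frac{T{\left(-209,-217 \right)}}{P} = \frac{24364}{-16938} + \frac{22 - \left(-1519\right) \left(-209\right)}{- \frac{131}{2}} = 24364 \left(- \frac{1}{16938}\right) + \left(22 - 317471\right) \left(- \frac{2}{131}\right) = - \frac{12182}{8469} - - \frac{634898}{131} = - \frac{12182}{8469} + \frac{634898}{131} = \frac{5375355320}{1109439}$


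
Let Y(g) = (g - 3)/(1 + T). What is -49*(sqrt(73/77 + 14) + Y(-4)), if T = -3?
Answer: -343/2 - 7*sqrt(88627)/11 ≈ -360.95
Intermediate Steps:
Y(g) = 3/2 - g/2 (Y(g) = (g - 3)/(1 - 3) = (-3 + g)/(-2) = (-3 + g)*(-1/2) = 3/2 - g/2)
-49*(sqrt(73/77 + 14) + Y(-4)) = -49*(sqrt(73/77 + 14) + (3/2 - 1/2*(-4))) = -49*(sqrt(73*(1/77) + 14) + (3/2 + 2)) = -49*(sqrt(73/77 + 14) + 7/2) = -49*(sqrt(1151/77) + 7/2) = -49*(sqrt(88627)/77 + 7/2) = -49*(7/2 + sqrt(88627)/77) = -343/2 - 7*sqrt(88627)/11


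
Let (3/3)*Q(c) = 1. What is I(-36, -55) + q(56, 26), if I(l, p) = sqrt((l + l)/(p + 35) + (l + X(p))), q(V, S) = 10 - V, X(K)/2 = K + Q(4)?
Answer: -46 + 3*I*sqrt(390)/5 ≈ -46.0 + 11.849*I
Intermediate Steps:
Q(c) = 1
X(K) = 2 + 2*K (X(K) = 2*(K + 1) = 2*(1 + K) = 2 + 2*K)
I(l, p) = sqrt(2 + l + 2*p + 2*l/(35 + p)) (I(l, p) = sqrt((l + l)/(p + 35) + (l + (2 + 2*p))) = sqrt((2*l)/(35 + p) + (2 + l + 2*p)) = sqrt(2*l/(35 + p) + (2 + l + 2*p)) = sqrt(2 + l + 2*p + 2*l/(35 + p)))
I(-36, -55) + q(56, 26) = sqrt((2*(-36) + (35 - 55)*(2 - 36 + 2*(-55)))/(35 - 55)) + (10 - 1*56) = sqrt((-72 - 20*(2 - 36 - 110))/(-20)) + (10 - 56) = sqrt(-(-72 - 20*(-144))/20) - 46 = sqrt(-(-72 + 2880)/20) - 46 = sqrt(-1/20*2808) - 46 = sqrt(-702/5) - 46 = 3*I*sqrt(390)/5 - 46 = -46 + 3*I*sqrt(390)/5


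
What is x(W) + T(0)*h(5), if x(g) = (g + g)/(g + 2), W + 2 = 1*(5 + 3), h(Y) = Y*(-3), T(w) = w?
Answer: 3/2 ≈ 1.5000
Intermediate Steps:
h(Y) = -3*Y
W = 6 (W = -2 + 1*(5 + 3) = -2 + 1*8 = -2 + 8 = 6)
x(g) = 2*g/(2 + g) (x(g) = (2*g)/(2 + g) = 2*g/(2 + g))
x(W) + T(0)*h(5) = 2*6/(2 + 6) + 0*(-3*5) = 2*6/8 + 0*(-15) = 2*6*(⅛) + 0 = 3/2 + 0 = 3/2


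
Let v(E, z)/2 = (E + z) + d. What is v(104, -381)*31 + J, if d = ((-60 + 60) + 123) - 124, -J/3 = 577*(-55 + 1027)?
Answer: -1699768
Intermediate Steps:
J = -1682532 (J = -1731*(-55 + 1027) = -1731*972 = -3*560844 = -1682532)
d = -1 (d = (0 + 123) - 124 = 123 - 124 = -1)
v(E, z) = -2 + 2*E + 2*z (v(E, z) = 2*((E + z) - 1) = 2*(-1 + E + z) = -2 + 2*E + 2*z)
v(104, -381)*31 + J = (-2 + 2*104 + 2*(-381))*31 - 1682532 = (-2 + 208 - 762)*31 - 1682532 = -556*31 - 1682532 = -17236 - 1682532 = -1699768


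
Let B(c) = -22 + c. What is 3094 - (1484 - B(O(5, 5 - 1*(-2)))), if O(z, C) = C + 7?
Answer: 1602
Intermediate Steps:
O(z, C) = 7 + C
3094 - (1484 - B(O(5, 5 - 1*(-2)))) = 3094 - (1484 - (-22 + (7 + (5 - 1*(-2))))) = 3094 - (1484 - (-22 + (7 + (5 + 2)))) = 3094 - (1484 - (-22 + (7 + 7))) = 3094 - (1484 - (-22 + 14)) = 3094 - (1484 - 1*(-8)) = 3094 - (1484 + 8) = 3094 - 1*1492 = 3094 - 1492 = 1602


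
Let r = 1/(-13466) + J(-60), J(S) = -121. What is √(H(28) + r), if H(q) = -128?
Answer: I*√45151969310/13466 ≈ 15.78*I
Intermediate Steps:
r = -1629387/13466 (r = 1/(-13466) - 121 = -1/13466 - 121 = -1629387/13466 ≈ -121.00)
√(H(28) + r) = √(-128 - 1629387/13466) = √(-3353035/13466) = I*√45151969310/13466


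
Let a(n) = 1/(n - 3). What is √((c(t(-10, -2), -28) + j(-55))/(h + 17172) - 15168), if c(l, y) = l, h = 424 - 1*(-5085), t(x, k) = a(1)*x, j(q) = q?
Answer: I*√7802841412898/22681 ≈ 123.16*I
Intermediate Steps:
a(n) = 1/(-3 + n)
t(x, k) = -x/2 (t(x, k) = x/(-3 + 1) = x/(-2) = -x/2)
h = 5509 (h = 424 + 5085 = 5509)
√((c(t(-10, -2), -28) + j(-55))/(h + 17172) - 15168) = √((-½*(-10) - 55)/(5509 + 17172) - 15168) = √((5 - 55)/22681 - 15168) = √(-50*1/22681 - 15168) = √(-50/22681 - 15168) = √(-344025458/22681) = I*√7802841412898/22681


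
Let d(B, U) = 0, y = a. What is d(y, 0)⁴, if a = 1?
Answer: 0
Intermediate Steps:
y = 1
d(y, 0)⁴ = 0⁴ = 0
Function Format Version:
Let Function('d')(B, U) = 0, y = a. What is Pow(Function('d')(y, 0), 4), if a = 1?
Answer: 0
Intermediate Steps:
y = 1
Pow(Function('d')(y, 0), 4) = Pow(0, 4) = 0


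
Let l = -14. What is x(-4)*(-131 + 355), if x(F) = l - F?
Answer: -2240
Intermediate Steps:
x(F) = -14 - F
x(-4)*(-131 + 355) = (-14 - 1*(-4))*(-131 + 355) = (-14 + 4)*224 = -10*224 = -2240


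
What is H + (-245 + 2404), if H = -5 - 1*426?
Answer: 1728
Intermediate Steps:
H = -431 (H = -5 - 426 = -431)
H + (-245 + 2404) = -431 + (-245 + 2404) = -431 + 2159 = 1728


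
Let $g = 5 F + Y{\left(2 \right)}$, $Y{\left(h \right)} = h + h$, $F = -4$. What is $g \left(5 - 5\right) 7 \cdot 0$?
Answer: $0$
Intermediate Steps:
$Y{\left(h \right)} = 2 h$
$g = -16$ ($g = 5 \left(-4\right) + 2 \cdot 2 = -20 + 4 = -16$)
$g \left(5 - 5\right) 7 \cdot 0 = - 16 \left(5 - 5\right) 7 \cdot 0 = \left(-16\right) 0 \cdot 7 \cdot 0 = 0 \cdot 7 \cdot 0 = 0 \cdot 0 = 0$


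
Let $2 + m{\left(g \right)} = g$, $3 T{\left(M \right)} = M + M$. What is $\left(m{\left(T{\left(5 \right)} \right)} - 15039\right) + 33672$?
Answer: $\frac{55903}{3} \approx 18634.0$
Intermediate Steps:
$T{\left(M \right)} = \frac{2 M}{3}$ ($T{\left(M \right)} = \frac{M + M}{3} = \frac{2 M}{3}$)
$m{\left(g \right)} = -2 + g$
$\left(m{\left(T{\left(5 \right)} \right)} - 15039\right) + 33672 = \left(\left(-2 + \frac{2}{3} \cdot 5\right) - 15039\right) + 33672 = \left(\left(-2 + \frac{10}{3}\right) - 15039\right) + 33672 = \left(\frac{4}{3} - 15039\right) + 33672 = - \frac{45113}{3} + 33672 = \frac{55903}{3}$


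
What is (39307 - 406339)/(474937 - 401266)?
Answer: -122344/24557 ≈ -4.9820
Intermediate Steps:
(39307 - 406339)/(474937 - 401266) = -367032/73671 = -367032*1/73671 = -122344/24557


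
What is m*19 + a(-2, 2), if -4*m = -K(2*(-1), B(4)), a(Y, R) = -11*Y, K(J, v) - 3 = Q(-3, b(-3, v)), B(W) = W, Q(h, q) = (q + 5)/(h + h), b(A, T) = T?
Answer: 233/8 ≈ 29.125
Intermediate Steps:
Q(h, q) = (5 + q)/(2*h) (Q(h, q) = (5 + q)/((2*h)) = (5 + q)*(1/(2*h)) = (5 + q)/(2*h))
K(J, v) = 13/6 - v/6 (K(J, v) = 3 + (1/2)*(5 + v)/(-3) = 3 + (1/2)*(-1/3)*(5 + v) = 3 + (-5/6 - v/6) = 13/6 - v/6)
m = 3/8 (m = -(-1)*(13/6 - 1/6*4)/4 = -(-1)*(13/6 - 2/3)/4 = -(-1)*3/(4*2) = -1/4*(-3/2) = 3/8 ≈ 0.37500)
m*19 + a(-2, 2) = (3/8)*19 - 11*(-2) = 57/8 + 22 = 233/8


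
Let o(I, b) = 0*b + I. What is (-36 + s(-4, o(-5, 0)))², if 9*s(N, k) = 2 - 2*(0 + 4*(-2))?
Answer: 1156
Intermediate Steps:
o(I, b) = I (o(I, b) = 0 + I = I)
s(N, k) = 2 (s(N, k) = (2 - 2*(0 + 4*(-2)))/9 = (2 - 2*(0 - 8))/9 = (2 - 2*(-8))/9 = (2 + 16)/9 = (⅑)*18 = 2)
(-36 + s(-4, o(-5, 0)))² = (-36 + 2)² = (-34)² = 1156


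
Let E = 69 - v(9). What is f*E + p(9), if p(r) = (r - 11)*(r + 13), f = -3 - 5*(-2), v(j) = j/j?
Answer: 432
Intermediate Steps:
v(j) = 1
f = 7 (f = -3 + 10 = 7)
E = 68 (E = 69 - 1*1 = 69 - 1 = 68)
p(r) = (-11 + r)*(13 + r)
f*E + p(9) = 7*68 + (-143 + 9² + 2*9) = 476 + (-143 + 81 + 18) = 476 - 44 = 432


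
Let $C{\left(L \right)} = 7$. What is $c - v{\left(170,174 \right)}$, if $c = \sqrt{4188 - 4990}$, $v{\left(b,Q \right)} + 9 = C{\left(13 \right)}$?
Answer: $2 + i \sqrt{802} \approx 2.0 + 28.32 i$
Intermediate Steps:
$v{\left(b,Q \right)} = -2$ ($v{\left(b,Q \right)} = -9 + 7 = -2$)
$c = i \sqrt{802}$ ($c = \sqrt{-802} = i \sqrt{802} \approx 28.32 i$)
$c - v{\left(170,174 \right)} = i \sqrt{802} - -2 = i \sqrt{802} + 2 = 2 + i \sqrt{802}$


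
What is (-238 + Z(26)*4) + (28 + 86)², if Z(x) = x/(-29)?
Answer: 369878/29 ≈ 12754.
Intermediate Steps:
Z(x) = -x/29 (Z(x) = x*(-1/29) = -x/29)
(-238 + Z(26)*4) + (28 + 86)² = (-238 - 1/29*26*4) + (28 + 86)² = (-238 - 26/29*4) + 114² = (-238 - 104/29) + 12996 = -7006/29 + 12996 = 369878/29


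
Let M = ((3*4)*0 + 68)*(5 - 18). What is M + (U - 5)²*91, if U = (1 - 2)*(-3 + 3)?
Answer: 1391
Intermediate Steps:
M = -884 (M = (12*0 + 68)*(-13) = (0 + 68)*(-13) = 68*(-13) = -884)
U = 0 (U = -1*0 = 0)
M + (U - 5)²*91 = -884 + (0 - 5)²*91 = -884 + (-5)²*91 = -884 + 25*91 = -884 + 2275 = 1391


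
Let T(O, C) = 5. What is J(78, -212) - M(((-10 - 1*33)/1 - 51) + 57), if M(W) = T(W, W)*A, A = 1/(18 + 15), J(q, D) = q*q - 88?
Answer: 197863/33 ≈ 5995.9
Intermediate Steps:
J(q, D) = -88 + q² (J(q, D) = q² - 88 = -88 + q²)
A = 1/33 ≈ 0.030303
M(W) = 5/33 (M(W) = 5*(1/33) = 5/33)
J(78, -212) - M(((-10 - 1*33)/1 - 51) + 57) = (-88 + 78²) - 1*5/33 = (-88 + 6084) - 5/33 = 5996 - 5/33 = 197863/33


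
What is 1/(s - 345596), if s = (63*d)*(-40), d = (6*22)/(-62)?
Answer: -31/10547156 ≈ -2.9392e-6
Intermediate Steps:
d = -66/31 (d = 132*(-1/62) = -66/31 ≈ -2.1290)
s = 166320/31 (s = (63*(-66/31))*(-40) = -4158/31*(-40) = 166320/31 ≈ 5365.2)
1/(s - 345596) = 1/(166320/31 - 345596) = 1/(-10547156/31) = -31/10547156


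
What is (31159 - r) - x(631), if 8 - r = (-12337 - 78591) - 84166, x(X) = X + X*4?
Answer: -147098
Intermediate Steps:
x(X) = 5*X (x(X) = X + 4*X = 5*X)
r = 175102 (r = 8 - ((-12337 - 78591) - 84166) = 8 - (-90928 - 84166) = 8 - 1*(-175094) = 8 + 175094 = 175102)
(31159 - r) - x(631) = (31159 - 1*175102) - 5*631 = (31159 - 175102) - 1*3155 = -143943 - 3155 = -147098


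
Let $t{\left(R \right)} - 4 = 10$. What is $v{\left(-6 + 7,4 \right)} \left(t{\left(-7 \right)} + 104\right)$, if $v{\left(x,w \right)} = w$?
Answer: $472$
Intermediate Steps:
$t{\left(R \right)} = 14$ ($t{\left(R \right)} = 4 + 10 = 14$)
$v{\left(-6 + 7,4 \right)} \left(t{\left(-7 \right)} + 104\right) = 4 \left(14 + 104\right) = 4 \cdot 118 = 472$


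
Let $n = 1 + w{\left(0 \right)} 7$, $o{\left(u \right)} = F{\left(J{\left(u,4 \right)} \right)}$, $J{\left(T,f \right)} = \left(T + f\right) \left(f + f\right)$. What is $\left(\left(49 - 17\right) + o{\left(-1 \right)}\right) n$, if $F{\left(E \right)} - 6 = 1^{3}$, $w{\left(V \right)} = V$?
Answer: $39$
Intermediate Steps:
$J{\left(T,f \right)} = 2 f \left(T + f\right)$ ($J{\left(T,f \right)} = \left(T + f\right) 2 f = 2 f \left(T + f\right)$)
$F{\left(E \right)} = 7$ ($F{\left(E \right)} = 6 + 1^{3} = 6 + 1 = 7$)
$o{\left(u \right)} = 7$
$n = 1$ ($n = 1 + 0 \cdot 7 = 1 + 0 = 1$)
$\left(\left(49 - 17\right) + o{\left(-1 \right)}\right) n = \left(\left(49 - 17\right) + 7\right) 1 = \left(32 + 7\right) 1 = 39 \cdot 1 = 39$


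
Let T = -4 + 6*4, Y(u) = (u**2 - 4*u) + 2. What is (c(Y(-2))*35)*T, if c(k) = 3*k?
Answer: 29400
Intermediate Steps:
Y(u) = 2 + u**2 - 4*u
T = 20 (T = -4 + 24 = 20)
(c(Y(-2))*35)*T = ((3*(2 + (-2)**2 - 4*(-2)))*35)*20 = ((3*(2 + 4 + 8))*35)*20 = ((3*14)*35)*20 = (42*35)*20 = 1470*20 = 29400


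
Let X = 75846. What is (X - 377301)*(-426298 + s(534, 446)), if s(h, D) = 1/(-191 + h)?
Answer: 6296973472845/49 ≈ 1.2851e+11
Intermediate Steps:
(X - 377301)*(-426298 + s(534, 446)) = (75846 - 377301)*(-426298 + 1/(-191 + 534)) = -301455*(-426298 + 1/343) = -301455*(-146220213/343) = 6296973472845/49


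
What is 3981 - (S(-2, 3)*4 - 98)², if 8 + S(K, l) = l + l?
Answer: -7255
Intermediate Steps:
S(K, l) = -8 + 2*l (S(K, l) = -8 + (l + l) = -8 + 2*l)
3981 - (S(-2, 3)*4 - 98)² = 3981 - ((-8 + 2*3)*4 - 98)² = 3981 - ((-8 + 6)*4 - 98)² = 3981 - (-2*4 - 98)² = 3981 - (-8 - 98)² = 3981 - 1*(-106)² = 3981 - 1*11236 = 3981 - 11236 = -7255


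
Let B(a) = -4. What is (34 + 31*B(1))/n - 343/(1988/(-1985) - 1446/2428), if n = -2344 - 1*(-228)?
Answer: 874671518675/4071805046 ≈ 214.81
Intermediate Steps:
n = -2116 (n = -2344 + 228 = -2116)
(34 + 31*B(1))/n - 343/(1988/(-1985) - 1446/2428) = (34 + 31*(-4))/(-2116) - 343/(1988/(-1985) - 1446/2428) = (34 - 124)*(-1/2116) - 343/(1988*(-1/1985) - 1446*1/2428) = -90*(-1/2116) - 343/(-1988/1985 - 723/1214) = 45/1058 - 343/(-3848587/2409790) = 45/1058 - 343*(-2409790/3848587) = 45/1058 + 826557970/3848587 = 874671518675/4071805046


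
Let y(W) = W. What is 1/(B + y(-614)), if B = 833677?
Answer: 1/833063 ≈ 1.2004e-6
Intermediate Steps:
1/(B + y(-614)) = 1/(833677 - 614) = 1/833063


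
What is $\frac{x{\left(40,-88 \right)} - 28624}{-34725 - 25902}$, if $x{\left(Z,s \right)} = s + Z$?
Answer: $\frac{4096}{8661} \approx 0.47292$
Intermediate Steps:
$x{\left(Z,s \right)} = Z + s$
$\frac{x{\left(40,-88 \right)} - 28624}{-34725 - 25902} = \frac{\left(40 - 88\right) - 28624}{-34725 - 25902} = \frac{-48 - 28624}{-60627} = \left(-28672\right) \left(- \frac{1}{60627}\right) = \frac{4096}{8661}$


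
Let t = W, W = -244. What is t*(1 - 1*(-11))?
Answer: -2928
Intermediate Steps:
t = -244
t*(1 - 1*(-11)) = -244*(1 - 1*(-11)) = -244*(1 + 11) = -244*12 = -2928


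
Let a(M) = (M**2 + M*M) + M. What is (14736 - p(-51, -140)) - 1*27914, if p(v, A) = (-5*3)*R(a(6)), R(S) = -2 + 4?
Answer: -13148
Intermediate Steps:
a(M) = M + 2*M**2 (a(M) = (M**2 + M**2) + M = 2*M**2 + M = M + 2*M**2)
R(S) = 2
p(v, A) = -30 (p(v, A) = -5*3*2 = -15*2 = -30)
(14736 - p(-51, -140)) - 1*27914 = (14736 - 1*(-30)) - 1*27914 = (14736 + 30) - 27914 = 14766 - 27914 = -13148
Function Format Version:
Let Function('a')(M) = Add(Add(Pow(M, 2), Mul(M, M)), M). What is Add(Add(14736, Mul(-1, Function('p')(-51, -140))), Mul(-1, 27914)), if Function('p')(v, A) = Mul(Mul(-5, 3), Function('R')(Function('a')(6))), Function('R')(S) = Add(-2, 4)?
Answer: -13148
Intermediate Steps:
Function('a')(M) = Add(M, Mul(2, Pow(M, 2))) (Function('a')(M) = Add(Add(Pow(M, 2), Pow(M, 2)), M) = Add(Mul(2, Pow(M, 2)), M) = Add(M, Mul(2, Pow(M, 2))))
Function('R')(S) = 2
Function('p')(v, A) = -30 (Function('p')(v, A) = Mul(Mul(-5, 3), 2) = Mul(-15, 2) = -30)
Add(Add(14736, Mul(-1, Function('p')(-51, -140))), Mul(-1, 27914)) = Add(Add(14736, Mul(-1, -30)), Mul(-1, 27914)) = Add(Add(14736, 30), -27914) = Add(14766, -27914) = -13148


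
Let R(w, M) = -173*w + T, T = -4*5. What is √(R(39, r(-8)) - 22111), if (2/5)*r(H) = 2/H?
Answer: I*√28878 ≈ 169.94*I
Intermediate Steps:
T = -20
r(H) = 5/H (r(H) = 5*(2/H)/2 = 5/H)
R(w, M) = -20 - 173*w (R(w, M) = -173*w - 20 = -20 - 173*w)
√(R(39, r(-8)) - 22111) = √((-20 - 173*39) - 22111) = √((-20 - 6747) - 22111) = √(-6767 - 22111) = √(-28878) = I*√28878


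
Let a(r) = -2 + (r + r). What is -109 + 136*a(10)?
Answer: 2339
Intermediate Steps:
a(r) = -2 + 2*r
-109 + 136*a(10) = -109 + 136*(-2 + 2*10) = -109 + 136*(-2 + 20) = -109 + 136*18 = -109 + 2448 = 2339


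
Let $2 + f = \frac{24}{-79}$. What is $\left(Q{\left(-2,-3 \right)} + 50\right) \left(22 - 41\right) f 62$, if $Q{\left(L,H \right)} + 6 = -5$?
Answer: $\frac{8361444}{79} \approx 1.0584 \cdot 10^{5}$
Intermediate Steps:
$f = - \frac{182}{79}$ ($f = -2 + \frac{24}{-79} = -2 + 24 \left(- \frac{1}{79}\right) = -2 - \frac{24}{79} = - \frac{182}{79} \approx -2.3038$)
$Q{\left(L,H \right)} = -11$ ($Q{\left(L,H \right)} = -6 - 5 = -11$)
$\left(Q{\left(-2,-3 \right)} + 50\right) \left(22 - 41\right) f 62 = \left(-11 + 50\right) \left(22 - 41\right) \left(- \frac{182}{79}\right) 62 = 39 \left(-19\right) \left(- \frac{182}{79}\right) 62 = \left(-741\right) \left(- \frac{182}{79}\right) 62 = \frac{134862}{79} \cdot 62 = \frac{8361444}{79}$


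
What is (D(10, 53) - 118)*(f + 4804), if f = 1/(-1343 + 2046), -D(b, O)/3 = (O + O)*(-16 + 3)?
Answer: 13562887408/703 ≈ 1.9293e+7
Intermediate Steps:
D(b, O) = 78*O (D(b, O) = -3*(O + O)*(-16 + 3) = -3*2*O*(-13) = -(-78)*O = 78*O)
f = 1/703 ≈ 0.0014225
(D(10, 53) - 118)*(f + 4804) = (78*53 - 118)*(1/703 + 4804) = (4134 - 118)*(3377213/703) = 4016*(3377213/703) = 13562887408/703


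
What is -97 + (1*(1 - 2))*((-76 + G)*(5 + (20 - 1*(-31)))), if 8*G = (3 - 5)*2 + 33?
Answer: 3956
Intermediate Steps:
G = 29/8 (G = ((3 - 5)*2 + 33)/8 = (-2*2 + 33)/8 = (-4 + 33)/8 = (⅛)*29 = 29/8 ≈ 3.6250)
-97 + (1*(1 - 2))*((-76 + G)*(5 + (20 - 1*(-31)))) = -97 + (1*(1 - 2))*((-76 + 29/8)*(5 + (20 - 1*(-31)))) = -97 + (1*(-1))*(-579*(5 + (20 + 31))/8) = -97 - (-579)*(5 + 51)/8 = -97 - (-579)*56/8 = -97 - 1*(-4053) = -97 + 4053 = 3956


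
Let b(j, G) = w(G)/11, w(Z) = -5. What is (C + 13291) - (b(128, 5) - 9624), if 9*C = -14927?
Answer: 2104433/99 ≈ 21257.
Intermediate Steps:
C = -14927/9 (C = (⅑)*(-14927) = -14927/9 ≈ -1658.6)
b(j, G) = -5/11
(C + 13291) - (b(128, 5) - 9624) = (-14927/9 + 13291) - (-5/11 - 9624) = 104692/9 - 1*(-105869/11) = 104692/9 + 105869/11 = 2104433/99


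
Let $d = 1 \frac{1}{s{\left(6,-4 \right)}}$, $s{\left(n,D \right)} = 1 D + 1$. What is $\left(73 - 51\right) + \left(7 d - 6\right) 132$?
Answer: $-1078$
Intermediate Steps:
$s{\left(n,D \right)} = 1 + D$ ($s{\left(n,D \right)} = D + 1 = 1 + D$)
$d = - \frac{1}{3}$ ($d = 1 \frac{1}{1 - 4} = 1 \frac{1}{-3} = 1 \left(- \frac{1}{3}\right) = - \frac{1}{3} \approx -0.33333$)
$\left(73 - 51\right) + \left(7 d - 6\right) 132 = \left(73 - 51\right) + \left(7 \left(- \frac{1}{3}\right) - 6\right) 132 = \left(73 - 51\right) + \left(- \frac{7}{3} - 6\right) 132 = 22 - 1100 = -1078$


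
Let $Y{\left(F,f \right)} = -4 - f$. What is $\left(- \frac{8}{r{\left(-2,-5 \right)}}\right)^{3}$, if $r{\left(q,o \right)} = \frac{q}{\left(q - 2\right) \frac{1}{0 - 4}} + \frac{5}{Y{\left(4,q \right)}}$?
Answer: $\frac{4096}{729} \approx 5.6187$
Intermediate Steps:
$r{\left(q,o \right)} = \frac{5}{-4 - q} + \frac{q}{\frac{1}{2} - \frac{q}{4}}$ ($r{\left(q,o \right)} = \frac{q}{\left(q - 2\right) \frac{1}{0 - 4}} + \frac{5}{-4 - q} = \frac{q}{\left(-2 + q\right) \frac{1}{-4}} + \frac{5}{-4 - q} = \frac{q}{\left(-2 + q\right) \left(- \frac{1}{4}\right)} + \frac{5}{-4 - q} = \frac{q}{\frac{1}{2} - \frac{q}{4}} + \frac{5}{-4 - q} = \frac{5}{-4 - q} + \frac{q}{\frac{1}{2} - \frac{q}{4}}$)
$\left(- \frac{8}{r{\left(-2,-5 \right)}}\right)^{3} = \left(- \frac{8}{\frac{1}{-2 - 2} \frac{1}{4 - 2} \left(10 - -10 - - 8 \left(4 - 2\right)\right)}\right)^{3} = \left(- \frac{8}{\frac{1}{-4} \cdot \frac{1}{2} \left(10 + 10 - \left(-8\right) 2\right)}\right)^{3} = \left(- \frac{8}{\left(- \frac{1}{4}\right) \frac{1}{2} \left(10 + 10 + 16\right)}\right)^{3} = \left(- \frac{8}{\left(- \frac{1}{4}\right) \frac{1}{2} \cdot 36}\right)^{3} = \left(- \frac{8}{- \frac{9}{2}}\right)^{3} = \left(\left(-8\right) \left(- \frac{2}{9}\right)\right)^{3} = \left(\frac{16}{9}\right)^{3} = \frac{4096}{729}$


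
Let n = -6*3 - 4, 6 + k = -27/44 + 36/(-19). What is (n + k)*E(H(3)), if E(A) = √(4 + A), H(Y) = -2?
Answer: -25505*√2/836 ≈ -43.145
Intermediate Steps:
k = -7113/836 (k = -6 + (-27/44 + 36/(-19)) = -6 + (-27*1/44 + 36*(-1/19)) = -6 + (-27/44 - 36/19) = -6 - 2097/836 = -7113/836 ≈ -8.5084)
n = -22 (n = -18 - 4 = -22)
(n + k)*E(H(3)) = (-22 - 7113/836)*√(4 - 2) = -25505*√2/836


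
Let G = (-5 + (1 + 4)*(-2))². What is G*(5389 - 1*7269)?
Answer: -423000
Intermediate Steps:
G = 225 (G = (-5 + 5*(-2))² = (-5 - 10)² = (-15)² = 225)
G*(5389 - 1*7269) = 225*(5389 - 1*7269) = 225*(5389 - 7269) = 225*(-1880) = -423000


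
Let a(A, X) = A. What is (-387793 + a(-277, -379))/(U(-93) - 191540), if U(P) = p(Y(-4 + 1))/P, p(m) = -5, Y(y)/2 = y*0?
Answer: 7218102/3562643 ≈ 2.0261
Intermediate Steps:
Y(y) = 0 (Y(y) = 2*(y*0) = 2*0 = 0)
U(P) = -5/P
(-387793 + a(-277, -379))/(U(-93) - 191540) = (-387793 - 277)/(-5/(-93) - 191540) = -388070/(-5*(-1/93) - 191540) = -388070/(5/93 - 191540) = -388070/(-17813215/93) = -388070*(-93/17813215) = 7218102/3562643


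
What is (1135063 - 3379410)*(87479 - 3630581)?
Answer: 7951950344394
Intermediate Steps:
(1135063 - 3379410)*(87479 - 3630581) = -2244347*(-3543102) = 7951950344394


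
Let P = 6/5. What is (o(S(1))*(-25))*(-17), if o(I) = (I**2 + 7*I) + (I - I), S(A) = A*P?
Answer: 4182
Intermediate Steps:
P = 6/5 (P = (1/5)*6 = 6/5 ≈ 1.2000)
S(A) = 6*A/5 (S(A) = A*(6/5) = 6*A/5)
o(I) = I**2 + 7*I (o(I) = (I**2 + 7*I) + 0 = I**2 + 7*I)
(o(S(1))*(-25))*(-17) = ((((6/5)*1)*(7 + (6/5)*1))*(-25))*(-17) = ((6*(7 + 6/5)/5)*(-25))*(-17) = (((6/5)*(41/5))*(-25))*(-17) = ((246/25)*(-25))*(-17) = -246*(-17) = 4182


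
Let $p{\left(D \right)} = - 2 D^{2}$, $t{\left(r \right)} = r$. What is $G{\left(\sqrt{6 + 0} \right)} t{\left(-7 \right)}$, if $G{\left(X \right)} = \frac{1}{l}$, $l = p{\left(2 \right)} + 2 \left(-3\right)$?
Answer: $\frac{1}{2} \approx 0.5$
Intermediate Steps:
$l = -14$ ($l = - 2 \cdot 2^{2} + 2 \left(-3\right) = \left(-2\right) 4 - 6 = -8 - 6 = -14$)
$G{\left(X \right)} = - \frac{1}{14}$ ($G{\left(X \right)} = \frac{1}{-14} = - \frac{1}{14}$)
$G{\left(\sqrt{6 + 0} \right)} t{\left(-7 \right)} = \left(- \frac{1}{14}\right) \left(-7\right) = \frac{1}{2}$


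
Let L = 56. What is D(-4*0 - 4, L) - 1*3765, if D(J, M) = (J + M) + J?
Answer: -3717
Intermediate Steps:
D(J, M) = M + 2*J
D(-4*0 - 4, L) - 1*3765 = (56 + 2*(-4*0 - 4)) - 1*3765 = (56 + 2*(0 - 4)) - 3765 = (56 + 2*(-4)) - 3765 = (56 - 8) - 3765 = 48 - 3765 = -3717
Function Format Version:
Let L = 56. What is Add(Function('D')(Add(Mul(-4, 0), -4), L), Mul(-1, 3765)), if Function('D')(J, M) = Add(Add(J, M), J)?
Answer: -3717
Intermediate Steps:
Function('D')(J, M) = Add(M, Mul(2, J))
Add(Function('D')(Add(Mul(-4, 0), -4), L), Mul(-1, 3765)) = Add(Add(56, Mul(2, Add(Mul(-4, 0), -4))), Mul(-1, 3765)) = Add(Add(56, Mul(2, Add(0, -4))), -3765) = Add(Add(56, Mul(2, -4)), -3765) = Add(Add(56, -8), -3765) = Add(48, -3765) = -3717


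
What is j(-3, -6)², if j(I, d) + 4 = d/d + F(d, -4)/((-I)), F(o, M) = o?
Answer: 25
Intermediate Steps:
j(I, d) = -3 - d/I (j(I, d) = -4 + (d/d + d/((-I))) = -4 + (1 + d*(-1/I)) = -4 + (1 - d/I) = -3 - d/I)
j(-3, -6)² = (-3 - 1*(-6)/(-3))² = (-3 - 1*(-6)*(-⅓))² = (-3 - 2)² = (-5)² = 25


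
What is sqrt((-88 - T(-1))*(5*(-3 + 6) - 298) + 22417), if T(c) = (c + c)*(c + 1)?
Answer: sqrt(47321) ≈ 217.53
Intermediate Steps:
T(c) = 2*c*(1 + c) (T(c) = (2*c)*(1 + c) = 2*c*(1 + c))
sqrt((-88 - T(-1))*(5*(-3 + 6) - 298) + 22417) = sqrt((-88 - 2*(-1)*(1 - 1))*(5*(-3 + 6) - 298) + 22417) = sqrt((-88 - 2*(-1)*0)*(5*3 - 298) + 22417) = sqrt((-88 - 1*0)*(15 - 298) + 22417) = sqrt((-88 + 0)*(-283) + 22417) = sqrt(-88*(-283) + 22417) = sqrt(24904 + 22417) = sqrt(47321)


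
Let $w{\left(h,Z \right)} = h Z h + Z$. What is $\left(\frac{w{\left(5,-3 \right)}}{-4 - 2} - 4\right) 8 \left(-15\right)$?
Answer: $-1080$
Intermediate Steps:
$w{\left(h,Z \right)} = Z + Z h^{2}$ ($w{\left(h,Z \right)} = Z h h + Z = Z h^{2} + Z = Z + Z h^{2}$)
$\left(\frac{w{\left(5,-3 \right)}}{-4 - 2} - 4\right) 8 \left(-15\right) = \left(\frac{\left(-3\right) \left(1 + 5^{2}\right)}{-4 - 2} - 4\right) 8 \left(-15\right) = \left(\frac{\left(-3\right) \left(1 + 25\right)}{-6} - 4\right) 8 \left(-15\right) = \left(\left(-3\right) 26 \left(- \frac{1}{6}\right) - 4\right) 8 \left(-15\right) = \left(\left(-78\right) \left(- \frac{1}{6}\right) - 4\right) 8 \left(-15\right) = \left(13 - 4\right) 8 \left(-15\right) = 9 \cdot 8 \left(-15\right) = 72 \left(-15\right) = -1080$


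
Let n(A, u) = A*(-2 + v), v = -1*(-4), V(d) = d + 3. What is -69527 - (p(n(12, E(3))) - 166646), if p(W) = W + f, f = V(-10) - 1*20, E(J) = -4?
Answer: 97122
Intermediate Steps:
V(d) = 3 + d
v = 4
f = -27 (f = (3 - 10) - 1*20 = -7 - 20 = -27)
n(A, u) = 2*A (n(A, u) = A*(-2 + 4) = A*2 = 2*A)
p(W) = -27 + W (p(W) = W - 27 = -27 + W)
-69527 - (p(n(12, E(3))) - 166646) = -69527 - ((-27 + 2*12) - 166646) = -69527 - ((-27 + 24) - 166646) = -69527 - (-3 - 166646) = -69527 - 1*(-166649) = -69527 + 166649 = 97122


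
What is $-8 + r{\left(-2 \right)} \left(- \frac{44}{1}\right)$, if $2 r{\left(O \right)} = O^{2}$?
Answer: $-96$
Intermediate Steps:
$r{\left(O \right)} = \frac{O^{2}}{2}$
$-8 + r{\left(-2 \right)} \left(- \frac{44}{1}\right) = -8 + \frac{\left(-2\right)^{2}}{2} \left(- \frac{44}{1}\right) = -8 + \frac{1}{2} \cdot 4 \left(\left(-44\right) 1\right) = -8 + 2 \left(-44\right) = -8 - 88 = -96$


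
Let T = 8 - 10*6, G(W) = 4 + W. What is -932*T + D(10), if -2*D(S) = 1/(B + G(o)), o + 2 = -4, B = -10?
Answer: 1163137/24 ≈ 48464.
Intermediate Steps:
o = -6 (o = -2 - 4 = -6)
T = -52 (T = 8 - 60 = -52)
D(S) = 1/24 (D(S) = -1/(2*(-10 + (4 - 6))) = -1/(2*(-10 - 2)) = -½/(-12) = -½*(-1/12) = 1/24)
-932*T + D(10) = -932*(-52) + 1/24 = 48464 + 1/24 = 1163137/24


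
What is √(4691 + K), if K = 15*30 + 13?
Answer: √5154 ≈ 71.791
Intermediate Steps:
K = 463 (K = 450 + 13 = 463)
√(4691 + K) = √(4691 + 463) = √5154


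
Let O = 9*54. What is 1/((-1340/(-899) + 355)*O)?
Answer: 899/155755710 ≈ 5.7719e-6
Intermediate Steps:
O = 486
1/((-1340/(-899) + 355)*O) = 1/((-1340/(-899) + 355)*486) = 1/((-1340*(-1/899) + 355)*486) = 1/((1340/899 + 355)*486) = 1/((320485/899)*486) = 1/(155755710/899) = 899/155755710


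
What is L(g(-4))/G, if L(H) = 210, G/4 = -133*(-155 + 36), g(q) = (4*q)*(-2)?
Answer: 15/4522 ≈ 0.0033171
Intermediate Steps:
g(q) = -8*q
G = 63308 (G = 4*(-133*(-155 + 36)) = 4*(-133*(-119)) = 4*15827 = 63308)
L(g(-4))/G = 210/63308 = 210*(1/63308) = 15/4522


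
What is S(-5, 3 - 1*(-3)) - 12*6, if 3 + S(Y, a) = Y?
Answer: -80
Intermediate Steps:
S(Y, a) = -3 + Y
S(-5, 3 - 1*(-3)) - 12*6 = (-3 - 5) - 12*6 = -8 - 72 = -80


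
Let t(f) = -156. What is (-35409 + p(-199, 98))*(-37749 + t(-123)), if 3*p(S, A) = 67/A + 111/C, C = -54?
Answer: 84558315160/63 ≈ 1.3422e+9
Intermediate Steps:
p(S, A) = -37/54 + 67/(3*A) (p(S, A) = (67/A + 111/(-54))/3 = (67/A + 111*(-1/54))/3 = (67/A - 37/18)/3 = (-37/18 + 67/A)/3 = -37/54 + 67/(3*A))
(-35409 + p(-199, 98))*(-37749 + t(-123)) = (-35409 + (1/54)*(1206 - 37*98)/98)*(-37749 - 156) = (-35409 + (1/54)*(1/98)*(1206 - 3626))*(-37905) = (-35409 + (1/54)*(1/98)*(-2420))*(-37905) = (-35409 - 605/1323)*(-37905) = -46846712/1323*(-37905) = 84558315160/63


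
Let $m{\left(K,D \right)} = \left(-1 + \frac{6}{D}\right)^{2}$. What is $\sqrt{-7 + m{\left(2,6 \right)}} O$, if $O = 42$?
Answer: $42 i \sqrt{7} \approx 111.12 i$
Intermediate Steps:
$\sqrt{-7 + m{\left(2,6 \right)}} O = \sqrt{-7 + \frac{\left(-6 + 6\right)^{2}}{36}} \cdot 42 = \sqrt{-7 + \frac{0^{2}}{36}} \cdot 42 = \sqrt{-7 + \frac{1}{36} \cdot 0} \cdot 42 = \sqrt{-7 + 0} \cdot 42 = \sqrt{-7} \cdot 42 = i \sqrt{7} \cdot 42 = 42 i \sqrt{7}$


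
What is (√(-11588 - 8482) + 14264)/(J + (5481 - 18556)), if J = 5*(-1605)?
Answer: -3566/5275 - 3*I*√2230/21100 ≈ -0.67602 - 0.0067142*I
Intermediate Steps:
J = -8025
(√(-11588 - 8482) + 14264)/(J + (5481 - 18556)) = (√(-11588 - 8482) + 14264)/(-8025 + (5481 - 18556)) = (√(-20070) + 14264)/(-8025 - 13075) = (3*I*√2230 + 14264)/(-21100) = (14264 + 3*I*√2230)*(-1/21100) = -3566/5275 - 3*I*√2230/21100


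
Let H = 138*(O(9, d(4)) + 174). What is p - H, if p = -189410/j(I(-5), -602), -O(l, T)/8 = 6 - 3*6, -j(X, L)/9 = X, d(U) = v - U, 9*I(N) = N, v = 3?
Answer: -75142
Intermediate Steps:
I(N) = N/9
d(U) = 3 - U
j(X, L) = -9*X
O(l, T) = 96 (O(l, T) = -8*(6 - 3*6) = -8*(6 - 18) = -8*(-12) = 96)
H = 37260 (H = 138*(96 + 174) = 138*270 = 37260)
p = -37882 (p = -189410/((-(-5))) = -189410/((-9*(-5/9))) = -189410/5 = -189410*⅕ = -37882)
p - H = -37882 - 1*37260 = -37882 - 37260 = -75142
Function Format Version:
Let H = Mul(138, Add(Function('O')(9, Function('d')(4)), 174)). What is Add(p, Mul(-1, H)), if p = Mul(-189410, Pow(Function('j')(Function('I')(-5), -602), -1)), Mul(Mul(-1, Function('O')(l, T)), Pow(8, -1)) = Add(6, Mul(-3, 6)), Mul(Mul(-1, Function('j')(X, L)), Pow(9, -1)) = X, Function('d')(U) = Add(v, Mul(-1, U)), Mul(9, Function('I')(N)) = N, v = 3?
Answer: -75142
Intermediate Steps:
Function('I')(N) = Mul(Rational(1, 9), N)
Function('d')(U) = Add(3, Mul(-1, U))
Function('j')(X, L) = Mul(-9, X)
Function('O')(l, T) = 96 (Function('O')(l, T) = Mul(-8, Add(6, Mul(-3, 6))) = Mul(-8, Add(6, -18)) = Mul(-8, -12) = 96)
H = 37260 (H = Mul(138, Add(96, 174)) = Mul(138, 270) = 37260)
p = -37882 (p = Mul(-189410, Pow(Mul(-9, Mul(Rational(1, 9), -5)), -1)) = Mul(-189410, Pow(Mul(-9, Rational(-5, 9)), -1)) = Mul(-189410, Pow(5, -1)) = Mul(-189410, Rational(1, 5)) = -37882)
Add(p, Mul(-1, H)) = Add(-37882, Mul(-1, 37260)) = Add(-37882, -37260) = -75142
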